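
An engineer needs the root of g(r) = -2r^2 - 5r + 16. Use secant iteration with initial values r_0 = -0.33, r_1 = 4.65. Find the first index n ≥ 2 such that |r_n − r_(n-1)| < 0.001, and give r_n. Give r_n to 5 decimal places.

n = 7, r_n = 1.84233

g(-0.33) = 17.4322000, g(4.65) = -50.4950000
r_2 = 4.6500000 − (-50.4950000)·(4.9800000)/(-67.9272000) = 0.9480205;  |Δ| = 3.7019795
g(0.9480205) = 9.4624115
r_3 = 0.9480205 − 9.4624115·(-3.7019795)/(59.9574115) = 1.5322628;  |Δ| = 0.5842423
g(1.5322628) = 3.6430276
r_4 = 1.5322628 − 3.6430276·(0.5842423)/(-5.8193839) = 1.8980078;  |Δ| = 0.3657450
g(1.8980078) = -0.6949062
r_5 = 1.8980078 − (-0.6949062)·(0.3657450)/(-4.3379339) = 1.8394180;  |Δ| = 0.0585898
g(1.8394180) = 0.0359923
r_6 = 1.8394180 − 0.0359923·(-0.0585898)/(0.7308985) = 1.8423032;  |Δ| = 0.0028852
g(1.8423032) = 0.0003214
r_7 = 1.8423032 − 0.0003214·(0.0028852)/(-0.0356709) = 1.8423292;  |Δ| = 0.0000260
|r_7 − r_6| = 0.0000260 < 0.001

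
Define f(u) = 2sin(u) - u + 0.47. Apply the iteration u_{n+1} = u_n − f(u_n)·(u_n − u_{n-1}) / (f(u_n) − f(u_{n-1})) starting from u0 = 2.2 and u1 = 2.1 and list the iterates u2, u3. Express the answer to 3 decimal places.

2.146, 2.147

f(2.2) = -0.11301, f(2.1) = 0.09642
u2 = 2.10000 − 0.09642·(2.10000 − 2.20000) / (0.09642 − (-0.11301)) = 2.10000 − (-0.00964)/(0.20943) = 2.14604
f(2.14604) = 0.00208
u3 = 2.14604 − 0.00208·(2.14604 − 2.10000) / (0.00208 − 0.09642) = 2.14604 − (0.00010)/(-0.09434) = 2.14705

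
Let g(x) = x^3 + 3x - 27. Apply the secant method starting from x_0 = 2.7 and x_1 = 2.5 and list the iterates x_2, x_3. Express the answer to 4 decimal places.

2.6664, 2.6683

g(2.7) = 0.783000, g(2.5) = -3.875000
x_2 = 2.500000 − (-3.875000)·(2.500000 − 2.700000) / (-3.875000 − 0.783000) = 2.500000 − (0.775000)/(-4.658000) = 2.666380
g(2.666380) = -0.044002
x_3 = 2.666380 − (-0.044002)·(2.666380 − 2.500000) / (-0.044002 − (-3.875000)) = 2.666380 − (-0.007321)/(3.830998) = 2.668291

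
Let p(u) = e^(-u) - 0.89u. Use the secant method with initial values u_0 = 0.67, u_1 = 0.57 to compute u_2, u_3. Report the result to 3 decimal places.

0.611, 0.610

p(0.67) = -0.08459, p(0.57) = 0.05823
u_2 = 0.57000 − 0.05823·(0.57000 − 0.67000) / (0.05823 − (-0.08459)) = 0.57000 − (-0.00582)/(0.14282) = 0.61077
p(0.61077) = -0.00065
u_3 = 0.61077 − (-0.00065)·(0.61077 − 0.57000) / (-0.00065 − 0.05823) = 0.61077 − (-0.00003)/(-0.05888) = 0.61032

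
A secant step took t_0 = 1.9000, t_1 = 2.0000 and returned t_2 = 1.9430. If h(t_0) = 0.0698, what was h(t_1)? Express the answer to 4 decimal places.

-0.0925

The secant line through (1.9000, 0.0698) and (2.0000, h(t_1)) crosses zero at t_2 = 1.9430.
So (1.9000, 0.0698), (2.0000, h(t_1)), (1.9430, 0) are collinear:
h(t_1) = 0.0698 · (2.0000 − 1.9430) / (1.9000 − 1.9430) = 0.0698 · (0.057000)/(-0.043000) = -0.092526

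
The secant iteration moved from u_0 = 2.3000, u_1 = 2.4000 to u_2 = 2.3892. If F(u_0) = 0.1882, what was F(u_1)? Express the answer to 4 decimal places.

-0.0228

The secant line through (2.3000, 0.1882) and (2.4000, F(u_1)) crosses zero at u_2 = 2.3892.
So (2.3000, 0.1882), (2.4000, F(u_1)), (2.3892, 0) are collinear:
F(u_1) = 0.1882 · (2.4000 − 2.3892) / (2.3000 − 2.3892) = 0.1882 · (0.010800)/(-0.089200) = -0.022787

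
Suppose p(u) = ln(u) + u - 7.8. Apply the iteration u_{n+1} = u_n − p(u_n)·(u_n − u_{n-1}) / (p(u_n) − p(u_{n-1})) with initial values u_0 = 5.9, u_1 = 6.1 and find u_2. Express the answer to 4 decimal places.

p(5.9) = -0.125048, p(6.1) = 0.108289
u_2 = 6.100000 − 0.108289·(6.100000 − 5.900000) / (0.108289 − (-0.125048)) = 6.100000 − (0.021658)/(0.233336) = 6.007182

6.0072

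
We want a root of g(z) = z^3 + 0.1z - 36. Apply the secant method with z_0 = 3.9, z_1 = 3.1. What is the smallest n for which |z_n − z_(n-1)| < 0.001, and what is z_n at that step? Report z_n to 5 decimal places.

g(3.9) = 23.7090000, g(3.1) = -5.8990000
z_2 = 3.1000000 − (-5.8990000)·(-0.8000000)/(-29.6080000) = 3.2593894;  |Δ| = 0.1593894
g(3.2593894) = -1.0475505
z_3 = 3.2593894 − (-1.0475505)·(0.1593894)/(4.8514495) = 3.2938055;  |Δ| = 0.0344162
g(3.2938055) = 0.0643873
z_4 = 3.2938055 − 0.0643873·(0.0344162)/(1.1119378) = 3.2918127;  |Δ| = 0.0019929
g(3.2918127) = -0.0006361
z_5 = 3.2918127 − (-0.0006361)·(-0.0019929)/(-0.0650234) = 3.2918322;  |Δ| = 0.0000195
|z_5 − z_4| = 0.0000195 < 0.001

n = 5, z_n = 3.29183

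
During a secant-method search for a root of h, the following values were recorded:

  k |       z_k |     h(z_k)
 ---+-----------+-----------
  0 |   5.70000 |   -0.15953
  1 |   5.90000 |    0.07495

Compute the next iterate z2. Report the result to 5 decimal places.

5.83607

z2 = 5.90000 − 0.07495·(5.90000 − 5.70000) / (0.07495 − (-0.15953))
   = 5.90000 − (0.0149900)/(0.2344800) = 5.8360713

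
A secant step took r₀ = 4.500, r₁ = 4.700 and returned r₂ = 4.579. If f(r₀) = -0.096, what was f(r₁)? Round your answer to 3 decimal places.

0.147

The secant line through (4.500, -0.096) and (4.700, f(r₁)) crosses zero at r₂ = 4.579.
So (4.500, -0.096), (4.700, f(r₁)), (4.579, 0) are collinear:
f(r₁) = -0.096 · (4.700 − 4.579) / (4.500 − 4.579) = -0.096 · (0.12100)/(-0.07900) = 0.14704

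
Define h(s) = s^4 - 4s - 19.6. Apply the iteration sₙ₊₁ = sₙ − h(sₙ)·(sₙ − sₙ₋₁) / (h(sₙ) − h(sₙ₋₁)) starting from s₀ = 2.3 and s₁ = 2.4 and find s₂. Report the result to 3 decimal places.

h(2.3) = -0.81590, h(2.4) = 3.97760
s₂ = 2.40000 − 3.97760·(2.40000 − 2.30000) / (3.97760 − (-0.81590)) = 2.40000 − (0.39776)/(4.79350) = 2.31702

2.317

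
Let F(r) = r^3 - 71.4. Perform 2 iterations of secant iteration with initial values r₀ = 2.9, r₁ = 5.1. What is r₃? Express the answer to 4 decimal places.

4.0882

F(2.9) = -47.011000, F(5.1) = 61.251000
r₂ = 5.100000 − 61.251000·(5.100000 − 2.900000) / (61.251000 − (-47.011000)) = 5.100000 − (134.752200)/(108.262000) = 3.855314
F(3.855314) = -14.096750
r₃ = 3.855314 − (-14.096750)·(3.855314 − 5.100000) / (-14.096750 − 61.251000) = 3.855314 − (17.546028)/(-75.347750) = 4.088181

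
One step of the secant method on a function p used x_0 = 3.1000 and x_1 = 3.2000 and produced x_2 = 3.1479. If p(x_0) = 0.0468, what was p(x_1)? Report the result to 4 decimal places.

The secant line through (3.1000, 0.0468) and (3.2000, p(x_1)) crosses zero at x_2 = 3.1479.
So (3.1000, 0.0468), (3.2000, p(x_1)), (3.1479, 0) are collinear:
p(x_1) = 0.0468 · (3.2000 − 3.1479) / (3.1000 − 3.1479) = 0.0468 · (0.052100)/(-0.047900) = -0.050904

-0.0509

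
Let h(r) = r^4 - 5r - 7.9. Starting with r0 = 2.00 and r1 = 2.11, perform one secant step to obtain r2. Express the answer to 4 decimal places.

2.0639

h(2.00) = -1.900000, h(2.11) = 1.371194
r2 = 2.110000 − 1.371194·(2.110000 − 2.000000) / (1.371194 − (-1.900000)) = 2.110000 − (0.150831)/(3.271194) = 2.063891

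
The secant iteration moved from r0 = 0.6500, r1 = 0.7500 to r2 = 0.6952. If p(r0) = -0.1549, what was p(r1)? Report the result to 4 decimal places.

The secant line through (0.6500, -0.1549) and (0.7500, p(r1)) crosses zero at r2 = 0.6952.
So (0.6500, -0.1549), (0.7500, p(r1)), (0.6952, 0) are collinear:
p(r1) = -0.1549 · (0.7500 − 0.6952) / (0.6500 − 0.6952) = -0.1549 · (0.054800)/(-0.045200) = 0.187799

0.1878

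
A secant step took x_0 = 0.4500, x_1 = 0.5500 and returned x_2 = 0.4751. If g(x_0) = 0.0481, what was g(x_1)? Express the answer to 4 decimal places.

The secant line through (0.4500, 0.0481) and (0.5500, g(x_1)) crosses zero at x_2 = 0.4751.
So (0.4500, 0.0481), (0.5500, g(x_1)), (0.4751, 0) are collinear:
g(x_1) = 0.0481 · (0.5500 − 0.4751) / (0.4500 − 0.4751) = 0.0481 · (0.074900)/(-0.025100) = -0.143533

-0.1435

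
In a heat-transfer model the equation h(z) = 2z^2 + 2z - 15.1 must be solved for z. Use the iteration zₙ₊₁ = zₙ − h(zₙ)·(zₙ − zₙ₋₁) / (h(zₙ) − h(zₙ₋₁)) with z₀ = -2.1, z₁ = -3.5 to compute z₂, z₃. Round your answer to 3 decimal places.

-3.239, -3.291

h(-2.1) = -10.48000, h(-3.5) = 2.40000
z₂ = -3.50000 − 2.40000·(-3.50000 − (-2.10000)) / (2.40000 − (-10.48000)) = -3.50000 − (-3.36000)/(12.88000) = -3.23913
h(-3.23913) = -0.59433
z₃ = -3.23913 − (-0.59433)·(-3.23913 − (-3.50000)) / (-0.59433 − 2.40000) = -3.23913 − (-0.15504)/(-2.99433) = -3.29091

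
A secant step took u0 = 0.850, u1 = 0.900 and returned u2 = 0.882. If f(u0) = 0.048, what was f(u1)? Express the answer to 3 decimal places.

The secant line through (0.850, 0.048) and (0.900, f(u1)) crosses zero at u2 = 0.882.
So (0.850, 0.048), (0.900, f(u1)), (0.882, 0) are collinear:
f(u1) = 0.048 · (0.900 − 0.882) / (0.850 − 0.882) = 0.048 · (0.01800)/(-0.03200) = -0.02700

-0.027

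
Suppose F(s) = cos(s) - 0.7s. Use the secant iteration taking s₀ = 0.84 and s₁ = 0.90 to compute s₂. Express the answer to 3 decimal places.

0.894

F(0.84) = 0.07946, F(0.90) = -0.00839
s₂ = 0.90000 − (-0.00839)·(0.90000 − 0.84000) / (-0.00839 − 0.07946) = 0.90000 − (-0.00050)/(-0.08785) = 0.89427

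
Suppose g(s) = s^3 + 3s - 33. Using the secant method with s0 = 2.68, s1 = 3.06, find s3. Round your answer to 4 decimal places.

2.8963

g(2.68) = -5.711168, g(3.06) = 4.832616
s2 = 3.060000 − 4.832616·(3.060000 − 2.680000) / (4.832616 − (-5.711168)) = 3.060000 − (1.836394)/(10.543784) = 2.885832
g(2.885832) = -0.309231
s3 = 2.885832 − (-0.309231)·(2.885832 − 3.060000) / (-0.309231 − 4.832616) = 2.885832 − (0.053858)/(-5.141847) = 2.896306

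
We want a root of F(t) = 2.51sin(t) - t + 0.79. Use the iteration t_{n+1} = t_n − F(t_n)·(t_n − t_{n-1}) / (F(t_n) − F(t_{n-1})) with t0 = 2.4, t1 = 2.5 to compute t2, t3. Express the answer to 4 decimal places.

2.4291, 2.4297

F(2.4) = 0.085413, F(2.5) = -0.207835
t2 = 2.500000 − (-0.207835)·(2.500000 − 2.400000) / (-0.207835 − 0.085413) = 2.500000 − (-0.020783)/(-0.293248) = 2.429126
F(2.429126) = 0.001666
t3 = 2.429126 − 0.001666·(2.429126 − 2.500000) / (0.001666 − (-0.207835)) = 2.429126 − (-0.000118)/(0.209501) = 2.429690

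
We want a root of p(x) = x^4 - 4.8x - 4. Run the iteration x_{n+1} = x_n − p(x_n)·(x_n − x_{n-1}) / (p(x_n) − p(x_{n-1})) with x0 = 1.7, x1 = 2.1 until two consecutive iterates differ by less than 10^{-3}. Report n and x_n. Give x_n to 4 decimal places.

n = 5, x_n = 1.9039

p(1.7) = -3.807900, p(2.1) = 5.368100
x2 = 2.100000 − 5.368100·(0.400000)/(9.176000) = 1.865994;  |Δ| = 0.234006
p(1.865994) = -0.832912
x3 = 1.865994 − (-0.832912)·(-0.234006)/(-6.201012) = 1.897425;  |Δ| = 0.031431
p(1.897425) = -0.146038
x4 = 1.897425 − (-0.146038)·(0.031431)/(0.686874) = 1.904108;  |Δ| = 0.006683
p(1.904108) = 0.005454
x5 = 1.904108 − 0.005454·(0.006683)/(0.151492) = 1.903867;  |Δ| = 0.000241
|x5 − x4| = 0.000241 < 10^{-3}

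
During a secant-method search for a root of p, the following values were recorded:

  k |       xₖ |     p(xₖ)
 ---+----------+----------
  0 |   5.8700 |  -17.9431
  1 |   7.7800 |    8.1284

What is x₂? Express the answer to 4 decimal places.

7.1845

x₂ = 7.7800 − 8.1284·(7.7800 − 5.8700) / (8.1284 − (-17.9431))
   = 7.7800 − (15.525244)/(26.071500) = 7.184513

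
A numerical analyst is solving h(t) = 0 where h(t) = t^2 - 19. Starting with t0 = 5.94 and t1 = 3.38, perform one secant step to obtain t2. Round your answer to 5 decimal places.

4.19283

h(5.94) = 16.2836000, h(3.38) = -7.5756000
t2 = 3.3800000 − (-7.5756000)·(3.3800000 − 5.9400000) / (-7.5756000 − 16.2836000) = 3.3800000 − (19.3935360)/(-23.8592000) = 4.1928326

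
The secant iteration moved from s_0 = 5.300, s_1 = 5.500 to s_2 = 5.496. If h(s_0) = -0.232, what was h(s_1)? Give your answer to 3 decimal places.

0.005

The secant line through (5.300, -0.232) and (5.500, h(s_1)) crosses zero at s_2 = 5.496.
So (5.300, -0.232), (5.500, h(s_1)), (5.496, 0) are collinear:
h(s_1) = -0.232 · (5.500 − 5.496) / (5.300 − 5.496) = -0.232 · (0.00400)/(-0.19600) = 0.00473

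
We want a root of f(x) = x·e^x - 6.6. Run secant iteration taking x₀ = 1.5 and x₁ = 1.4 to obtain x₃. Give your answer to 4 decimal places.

f(1.5) = 0.122534, f(1.4) = -0.922720
x₂ = 1.400000 − (-0.922720)·(1.400000 − 1.500000) / (-0.922720 − 0.122534) = 1.400000 − (0.092272)/(-1.045254) = 1.488277
f(1.488277) = -0.007739
x₃ = 1.488277 − (-0.007739)·(1.488277 − 1.400000) / (-0.007739 − (-0.922720)) = 1.488277 − (-0.000683)/(0.914981) = 1.489024

1.4890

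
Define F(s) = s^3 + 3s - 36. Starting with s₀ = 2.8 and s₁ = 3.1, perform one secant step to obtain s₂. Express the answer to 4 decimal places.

2.9939

F(2.8) = -5.648000, F(3.1) = 3.091000
s₂ = 3.100000 − 3.091000·(3.100000 − 2.800000) / (3.091000 − (-5.648000)) = 3.100000 − (0.927300)/(8.739000) = 2.993889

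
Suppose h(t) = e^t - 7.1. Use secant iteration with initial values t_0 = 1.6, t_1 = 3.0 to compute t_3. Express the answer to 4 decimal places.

1.8892

h(1.6) = -2.146968, h(3.0) = 12.985537
t_2 = 3.000000 − 12.985537·(3.000000 − 1.600000) / (12.985537 − (-2.146968)) = 3.000000 − (18.179752)/(15.132504) = 1.798629
h(1.798629) = -1.058641
t_3 = 1.798629 − (-1.058641)·(1.798629 − 3.000000) / (-1.058641 − 12.985537) = 1.798629 − (1.271820)/(-14.044178) = 1.889188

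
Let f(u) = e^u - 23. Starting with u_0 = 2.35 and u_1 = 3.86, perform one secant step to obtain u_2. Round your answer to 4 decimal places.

2.8610

f(2.35) = -12.514430, f(3.86) = 24.465351
u_2 = 3.860000 − 24.465351·(3.860000 − 2.350000) / (24.465351 − (-12.514430)) = 3.860000 − (36.942681)/(36.979782) = 2.861003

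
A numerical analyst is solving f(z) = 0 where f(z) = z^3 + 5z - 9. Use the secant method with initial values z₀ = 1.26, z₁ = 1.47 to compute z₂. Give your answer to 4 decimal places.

f(1.26) = -0.699624, f(1.47) = 1.526523
z₂ = 1.470000 − 1.526523·(1.470000 − 1.260000) / (1.526523 − (-0.699624)) = 1.470000 − (0.320570)/(2.226147) = 1.325998

1.3260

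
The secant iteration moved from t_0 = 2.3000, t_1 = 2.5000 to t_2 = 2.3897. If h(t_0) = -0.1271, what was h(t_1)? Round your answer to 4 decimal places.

0.1563

The secant line through (2.3000, -0.1271) and (2.5000, h(t_1)) crosses zero at t_2 = 2.3897.
So (2.3000, -0.1271), (2.5000, h(t_1)), (2.3897, 0) are collinear:
h(t_1) = -0.1271 · (2.5000 − 2.3897) / (2.3000 − 2.3897) = -0.1271 · (0.110300)/(-0.089700) = 0.156289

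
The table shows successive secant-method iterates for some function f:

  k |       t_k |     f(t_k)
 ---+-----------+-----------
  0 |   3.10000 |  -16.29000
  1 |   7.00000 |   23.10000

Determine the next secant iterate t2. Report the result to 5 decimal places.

t2 = 7.00000 − 23.10000·(7.00000 − 3.10000) / (23.10000 − (-16.29000))
   = 7.00000 − (90.0900000)/(39.3900000) = 4.7128713

4.71287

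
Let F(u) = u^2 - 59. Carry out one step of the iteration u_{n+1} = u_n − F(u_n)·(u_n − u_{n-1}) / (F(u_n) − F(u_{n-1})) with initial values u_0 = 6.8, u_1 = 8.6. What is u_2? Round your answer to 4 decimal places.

F(6.8) = -12.760000, F(8.6) = 14.960000
u_2 = 8.600000 − 14.960000·(8.600000 − 6.800000) / (14.960000 − (-12.760000)) = 8.600000 − (26.928000)/(27.720000) = 7.628571

7.6286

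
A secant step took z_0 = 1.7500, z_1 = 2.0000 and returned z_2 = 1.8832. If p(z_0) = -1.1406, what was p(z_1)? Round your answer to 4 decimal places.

1.0002

The secant line through (1.7500, -1.1406) and (2.0000, p(z_1)) crosses zero at z_2 = 1.8832.
So (1.7500, -1.1406), (2.0000, p(z_1)), (1.8832, 0) are collinear:
p(z_1) = -1.1406 · (2.0000 − 1.8832) / (1.7500 − 1.8832) = -1.1406 · (0.116800)/(-0.133200) = 1.000166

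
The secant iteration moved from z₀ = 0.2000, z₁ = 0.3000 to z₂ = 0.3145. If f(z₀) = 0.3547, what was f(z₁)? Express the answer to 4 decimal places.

The secant line through (0.2000, 0.3547) and (0.3000, f(z₁)) crosses zero at z₂ = 0.3145.
So (0.2000, 0.3547), (0.3000, f(z₁)), (0.3145, 0) are collinear:
f(z₁) = 0.3547 · (0.3000 − 0.3145) / (0.2000 − 0.3145) = 0.3547 · (-0.014500)/(-0.114500) = 0.044918

0.0449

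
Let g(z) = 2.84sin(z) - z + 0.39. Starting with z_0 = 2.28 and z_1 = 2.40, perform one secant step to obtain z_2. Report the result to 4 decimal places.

2.3692

g(2.28) = 0.265221, g(2.40) = -0.091685
z_2 = 2.400000 − (-0.091685)·(2.400000 − 2.280000) / (-0.091685 − 0.265221) = 2.400000 − (-0.011002)/(-0.356906) = 2.369174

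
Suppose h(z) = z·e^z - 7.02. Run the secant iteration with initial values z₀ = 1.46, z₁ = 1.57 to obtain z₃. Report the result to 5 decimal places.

h(1.46) = -0.7332991, h(1.57) = 0.5264377
z₂ = 1.5700000 − 0.5264377·(1.5700000 − 1.4600000) / (0.5264377 − (-0.7332991)) = 1.5700000 − (0.0579081)/(1.2597368) = 1.5240316
h(1.5240316) = -0.0236351
z₃ = 1.5240316 − (-0.0236351)·(1.5240316 − 1.5700000) / (-0.0236351 − 0.5264377) = 1.5240316 − (0.0010865)/(-0.5500728) = 1.5260067

1.52601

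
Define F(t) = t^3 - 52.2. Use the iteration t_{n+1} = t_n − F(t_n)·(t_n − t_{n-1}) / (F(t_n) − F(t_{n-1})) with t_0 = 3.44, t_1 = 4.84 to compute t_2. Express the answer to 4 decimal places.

F(3.44) = -11.492416, F(4.84) = 61.179904
t_2 = 4.840000 − 61.179904·(4.840000 − 3.440000) / (61.179904 − (-11.492416)) = 4.840000 − (85.651866)/(72.672320) = 3.661396

3.6614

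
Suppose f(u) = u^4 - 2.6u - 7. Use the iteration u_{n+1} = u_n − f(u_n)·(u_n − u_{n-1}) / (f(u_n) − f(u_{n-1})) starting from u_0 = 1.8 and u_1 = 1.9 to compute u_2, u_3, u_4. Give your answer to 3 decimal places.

f(1.8) = -1.18240, f(1.9) = 1.09210
u_2 = 1.90000 − 1.09210·(1.90000 − 1.80000) / (1.09210 − (-1.18240)) = 1.90000 − (0.10921)/(2.27450) = 1.85199
f(1.85199) = -0.05130
u_3 = 1.85199 − (-0.05130)·(1.85199 − 1.90000) / (-0.05130 − 1.09210) = 1.85199 − (0.00246)/(-1.14340) = 1.85414
f(1.85414) = -0.00207
u_4 = 1.85414 − (-0.00207)·(1.85414 − 1.85199) / (-0.00207 − (-0.05130)) = 1.85414 − (0.00000)/(0.04923) = 1.85423

1.852, 1.854, 1.854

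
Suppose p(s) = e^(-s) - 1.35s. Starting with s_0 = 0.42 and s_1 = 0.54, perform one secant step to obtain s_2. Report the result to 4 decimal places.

0.4657

p(0.42) = 0.090047, p(0.54) = -0.146252
s_2 = 0.540000 − (-0.146252)·(0.540000 − 0.420000) / (-0.146252 − 0.090047) = 0.540000 − (-0.017550)/(-0.236299) = 0.465729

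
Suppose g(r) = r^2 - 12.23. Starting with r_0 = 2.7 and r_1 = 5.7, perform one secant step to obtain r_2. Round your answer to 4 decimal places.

g(2.7) = -4.940000, g(5.7) = 20.260000
r_2 = 5.700000 − 20.260000·(5.700000 − 2.700000) / (20.260000 − (-4.940000)) = 5.700000 − (60.780000)/(25.200000) = 3.288095

3.2881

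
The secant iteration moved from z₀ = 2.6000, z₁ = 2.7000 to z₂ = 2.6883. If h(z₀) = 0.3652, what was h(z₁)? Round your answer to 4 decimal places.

The secant line through (2.6000, 0.3652) and (2.7000, h(z₁)) crosses zero at z₂ = 2.6883.
So (2.6000, 0.3652), (2.7000, h(z₁)), (2.6883, 0) are collinear:
h(z₁) = 0.3652 · (2.7000 − 2.6883) / (2.6000 − 2.6883) = 0.3652 · (0.011700)/(-0.088300) = -0.048390

-0.0484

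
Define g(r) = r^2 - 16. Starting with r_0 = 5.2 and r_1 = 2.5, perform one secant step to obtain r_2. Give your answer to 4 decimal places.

3.7662

g(5.2) = 11.040000, g(2.5) = -9.750000
r_2 = 2.500000 − (-9.750000)·(2.500000 − 5.200000) / (-9.750000 − 11.040000) = 2.500000 − (26.325000)/(-20.790000) = 3.766234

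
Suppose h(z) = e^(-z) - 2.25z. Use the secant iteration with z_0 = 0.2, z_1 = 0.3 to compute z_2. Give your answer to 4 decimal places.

h(0.2) = 0.368731, h(0.3) = 0.065818
z_2 = 0.300000 − 0.065818·(0.300000 − 0.200000) / (0.065818 − 0.368731) = 0.300000 − (0.006582)/(-0.302913) = 0.321728

0.3217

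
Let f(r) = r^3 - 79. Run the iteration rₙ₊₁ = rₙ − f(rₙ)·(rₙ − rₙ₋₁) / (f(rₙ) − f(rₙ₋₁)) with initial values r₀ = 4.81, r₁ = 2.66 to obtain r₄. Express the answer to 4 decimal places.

4.2842

f(4.81) = 32.284641, f(2.66) = -60.178904
r₂ = 2.660000 − (-60.178904)·(2.660000 − 4.810000) / (-60.178904 − 32.284641) = 2.660000 − (129.384644)/(-92.463545) = 4.059304
f(4.059304) = -12.110977
r₃ = 4.059304 − (-12.110977)·(4.059304 − 2.660000) / (-12.110977 − (-60.178904)) = 4.059304 − (-16.946943)/(48.067927) = 4.411867
f(4.411867) = 6.875083
r₄ = 4.411867 − 6.875083·(4.411867 − 4.059304) / (6.875083 − (-12.110977)) = 4.411867 − (2.423896)/(18.986060) = 4.284200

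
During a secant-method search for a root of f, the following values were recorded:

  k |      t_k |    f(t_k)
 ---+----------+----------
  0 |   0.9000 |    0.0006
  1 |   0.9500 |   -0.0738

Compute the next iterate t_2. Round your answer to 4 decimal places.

0.9004

t_2 = 0.9500 − (-0.0738)·(0.9500 − 0.9000) / (-0.0738 − 0.0006)
   = 0.9500 − (-0.003690)/(-0.074400) = 0.900403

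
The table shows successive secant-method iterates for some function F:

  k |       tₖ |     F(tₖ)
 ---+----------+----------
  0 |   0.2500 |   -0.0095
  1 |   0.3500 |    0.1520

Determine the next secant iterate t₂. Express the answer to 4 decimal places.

0.2559

t₂ = 0.3500 − 0.1520·(0.3500 − 0.2500) / (0.1520 − (-0.0095))
   = 0.3500 − (0.015200)/(0.161500) = 0.255882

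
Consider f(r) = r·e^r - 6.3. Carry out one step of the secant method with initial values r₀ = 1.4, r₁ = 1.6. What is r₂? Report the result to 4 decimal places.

1.4554

f(1.4) = -0.622720, f(1.6) = 1.624852
r₂ = 1.600000 − 1.624852·(1.600000 − 1.400000) / (1.624852 − (-0.622720)) = 1.600000 − (0.324970)/(2.247572) = 1.455413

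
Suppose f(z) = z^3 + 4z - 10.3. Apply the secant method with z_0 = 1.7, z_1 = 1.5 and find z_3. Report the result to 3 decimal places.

1.583

f(1.7) = 1.41300, f(1.5) = -0.92500
z_2 = 1.50000 − (-0.92500)·(1.50000 − 1.70000) / (-0.92500 − 1.41300) = 1.50000 − (0.18500)/(-2.33800) = 1.57913
f(1.57913) = -0.04571
z_3 = 1.57913 − (-0.04571)·(1.57913 − 1.50000) / (-0.04571 − (-0.92500)) = 1.57913 − (-0.00362)/(0.87929) = 1.58324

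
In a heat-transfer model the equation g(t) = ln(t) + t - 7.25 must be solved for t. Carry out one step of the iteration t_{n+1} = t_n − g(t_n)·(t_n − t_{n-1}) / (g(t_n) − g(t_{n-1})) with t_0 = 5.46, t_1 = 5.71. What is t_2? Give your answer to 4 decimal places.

5.5385

g(5.46) = -0.092551, g(5.71) = 0.202219
t_2 = 5.710000 − 0.202219·(5.710000 − 5.460000) / (0.202219 − (-0.092551)) = 5.710000 − (0.050555)/(0.294770) = 5.538494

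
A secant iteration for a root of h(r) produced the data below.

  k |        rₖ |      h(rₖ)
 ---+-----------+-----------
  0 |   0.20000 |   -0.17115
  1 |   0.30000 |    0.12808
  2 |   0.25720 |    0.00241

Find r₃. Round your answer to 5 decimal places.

r₃ = 0.25720 − 0.00241·(0.25720 − 0.30000) / (0.00241 − 0.12808)
   = 0.25720 − (-0.0001031)/(-0.1256700) = 0.2563792

0.25638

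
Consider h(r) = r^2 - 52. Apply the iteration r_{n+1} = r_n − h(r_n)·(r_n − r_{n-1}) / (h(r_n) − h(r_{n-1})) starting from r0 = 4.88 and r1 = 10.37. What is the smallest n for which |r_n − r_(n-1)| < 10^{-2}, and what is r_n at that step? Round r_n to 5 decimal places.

h(4.88) = -28.1856000, h(10.37) = 55.5369000
r2 = 10.3700000 − 55.5369000·(5.4900000)/(83.7225000) = 6.7282361;  |Δ| = 3.6417639
h(6.7282361) = -6.7308394
r3 = 6.7282361 − (-6.7308394)·(-3.6417639)/(-62.2677394) = 7.1218930;  |Δ| = 0.3936569
h(7.1218930) = -1.2786399
r4 = 7.1218930 − (-1.2786399)·(0.3936569)/(5.4521996) = 7.2142127;  |Δ| = 0.0923197
h(7.2142127) = 0.0448652
r5 = 7.2142127 − 0.0448652·(0.0923197)/(1.3235051) = 7.2110832;  |Δ| = 0.0031295
|r5 − r4| = 0.0031295 < 10^{-2}

n = 5, r_n = 7.21108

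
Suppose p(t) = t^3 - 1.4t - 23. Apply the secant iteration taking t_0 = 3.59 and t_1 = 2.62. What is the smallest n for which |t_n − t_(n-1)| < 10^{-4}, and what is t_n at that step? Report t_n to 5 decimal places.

n = 6, t_n = 3.00779

p(3.59) = 18.2422790, p(2.62) = -8.6832720
t_2 = 2.6200000 − (-8.6832720)·(-0.9700000)/(-26.9255510) = 2.9328171;  |Δ| = 0.3128171
p(2.9328171) = -1.8795626
t_3 = 2.9328171 − (-1.8795626)·(0.3128171)/(6.8037094) = 3.0192346;  |Δ| = 0.0864175
p(3.0192346) = 0.2957431
t_4 = 3.0192346 − 0.2957431·(0.0864175)/(2.1753057) = 3.0074858;  |Δ| = 0.0117489
p(3.0074858) = -0.0078599
t_5 = 3.0074858 − (-0.0078599)·(-0.0117489)/(-0.3036030) = 3.0077899;  |Δ| = 0.0003042
p(3.0077899) = -0.0000314
t_6 = 3.0077899 − (-0.0000314)·(0.0003042)/(0.0078285) = 3.0077911;  |Δ| = 0.0000012
|t_6 − t_5| = 0.0000012 < 10^{-4}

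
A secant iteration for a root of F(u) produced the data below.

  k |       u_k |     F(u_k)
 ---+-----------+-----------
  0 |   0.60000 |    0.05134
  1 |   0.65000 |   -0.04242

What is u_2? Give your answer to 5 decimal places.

u_2 = 0.65000 − (-0.04242)·(0.65000 − 0.60000) / (-0.04242 − 0.05134)
   = 0.65000 − (-0.0021210)/(-0.0937600) = 0.6273784

0.62738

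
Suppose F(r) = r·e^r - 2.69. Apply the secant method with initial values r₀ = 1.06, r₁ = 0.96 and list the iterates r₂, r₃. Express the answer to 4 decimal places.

0.9931, 0.9948

F(1.06) = 0.369553, F(0.96) = -0.182771
r₂ = 0.960000 − (-0.182771)·(0.960000 − 1.060000) / (-0.182771 − 0.369553) = 0.960000 − (0.018277)/(-0.552325) = 0.993091
F(0.993091) = -0.009084
r₃ = 0.993091 − (-0.009084)·(0.993091 − 0.960000) / (-0.009084 − (-0.182771)) = 0.993091 − (-0.000301)/(0.173688) = 0.994822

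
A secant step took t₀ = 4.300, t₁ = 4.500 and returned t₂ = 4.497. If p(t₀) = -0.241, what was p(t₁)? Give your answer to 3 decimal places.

0.004

The secant line through (4.300, -0.241) and (4.500, p(t₁)) crosses zero at t₂ = 4.497.
So (4.300, -0.241), (4.500, p(t₁)), (4.497, 0) are collinear:
p(t₁) = -0.241 · (4.500 − 4.497) / (4.300 − 4.497) = -0.241 · (0.00300)/(-0.19700) = 0.00367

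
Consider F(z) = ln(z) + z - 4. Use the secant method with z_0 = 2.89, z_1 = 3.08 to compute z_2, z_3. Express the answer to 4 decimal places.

F(2.89) = -0.048743, F(3.08) = 0.204930
z_2 = 3.080000 − 0.204930·(3.080000 − 2.890000) / (0.204930 − (-0.048743)) = 3.080000 − (0.038937)/(0.253673) = 2.926509
F(2.926509) = 0.000319
z_3 = 2.926509 − 0.000319·(2.926509 − 3.080000) / (0.000319 − 0.204930) = 2.926509 − (-0.000049)/(-0.204611) = 2.926270

2.9265, 2.9263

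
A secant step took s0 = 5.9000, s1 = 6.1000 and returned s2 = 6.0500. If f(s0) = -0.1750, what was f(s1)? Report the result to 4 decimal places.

The secant line through (5.9000, -0.1750) and (6.1000, f(s1)) crosses zero at s2 = 6.0500.
So (5.9000, -0.1750), (6.1000, f(s1)), (6.0500, 0) are collinear:
f(s1) = -0.1750 · (6.1000 − 6.0500) / (5.9000 − 6.0500) = -0.1750 · (0.050000)/(-0.150000) = 0.058333

0.0583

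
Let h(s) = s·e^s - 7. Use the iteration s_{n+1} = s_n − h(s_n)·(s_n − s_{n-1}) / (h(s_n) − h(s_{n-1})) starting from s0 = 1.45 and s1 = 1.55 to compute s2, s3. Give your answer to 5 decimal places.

1.52300, 1.52432

h(1.45) = -0.8184840, h(1.55) = 0.3027788
s2 = 1.5500000 − 0.3027788·(1.5500000 − 1.4500000) / (0.3027788 − (-0.8184840)) = 1.5500000 − (0.0302779)/(1.1212627) = 1.5229966
h(1.5229966) = -0.0156182
s3 = 1.5229966 − (-0.0156182)·(1.5229966 − 1.5500000) / (-0.0156182 − 0.3027788) = 1.5229966 − (0.0004217)/(-0.3183970) = 1.5243212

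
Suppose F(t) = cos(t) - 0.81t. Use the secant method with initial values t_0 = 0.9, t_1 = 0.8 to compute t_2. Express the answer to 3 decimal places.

F(0.9) = -0.10739, F(0.8) = 0.04871
t_2 = 0.80000 − 0.04871·(0.80000 − 0.90000) / (0.04871 − (-0.10739)) = 0.80000 − (-0.00487)/(0.15610) = 0.83120

0.831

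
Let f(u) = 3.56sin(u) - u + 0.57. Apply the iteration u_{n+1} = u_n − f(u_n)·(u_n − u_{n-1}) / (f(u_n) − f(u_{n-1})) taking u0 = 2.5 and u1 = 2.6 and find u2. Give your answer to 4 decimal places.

2.5507

f(2.5) = 0.200561, f(2.6) = -0.194815
u2 = 2.600000 − (-0.194815)·(2.600000 − 2.500000) / (-0.194815 − 0.200561) = 2.600000 − (-0.019482)/(-0.395376) = 2.550727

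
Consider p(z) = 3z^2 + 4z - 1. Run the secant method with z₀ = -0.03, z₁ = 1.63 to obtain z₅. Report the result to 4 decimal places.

0.2151

p(-0.03) = -1.117300, p(1.63) = 13.490700
z₂ = 1.630000 − 13.490700·(1.630000 − (-0.030000)) / (13.490700 − (-1.117300)) = 1.630000 − (22.394562)/(14.608000) = 0.096966
p(0.096966) = -0.583929
z₃ = 0.096966 − (-0.583929)·(0.096966 − 1.630000) / (-0.583929 − 13.490700) = 0.096966 − (0.895183)/(-14.074629) = 0.160569
p(0.160569) = -0.280379
z₄ = 0.160569 − (-0.280379)·(0.160569 − 0.096966) / (-0.280379 − (-0.583929)) = 0.160569 − (-0.017833)/(0.303550) = 0.219316
p(0.219316) = 0.021563
z₅ = 0.219316 − 0.021563·(0.219316 − 0.160569) / (0.021563 − (-0.280379)) = 0.219316 − (0.001267)/(0.301942) = 0.215121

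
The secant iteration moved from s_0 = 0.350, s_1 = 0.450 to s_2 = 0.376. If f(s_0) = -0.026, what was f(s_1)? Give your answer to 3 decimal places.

0.074

The secant line through (0.350, -0.026) and (0.450, f(s_1)) crosses zero at s_2 = 0.376.
So (0.350, -0.026), (0.450, f(s_1)), (0.376, 0) are collinear:
f(s_1) = -0.026 · (0.450 − 0.376) / (0.350 − 0.376) = -0.026 · (0.07400)/(-0.02600) = 0.07400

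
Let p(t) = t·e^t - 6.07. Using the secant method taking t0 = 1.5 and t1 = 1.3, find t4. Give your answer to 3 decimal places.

p(1.5) = 0.65253, p(1.3) = -1.29991
t2 = 1.30000 − (-1.29991)·(1.30000 − 1.50000) / (-1.29991 − 0.65253) = 1.30000 − (0.25998)/(-1.95245) = 1.43316
p(1.43316) = -0.06233
t3 = 1.43316 − (-0.06233)·(1.43316 − 1.30000) / (-0.06233 − (-1.29991)) = 1.43316 − (-0.00830)/(1.23759) = 1.43986
p(1.43986) = 0.00640
t4 = 1.43986 − 0.00640·(1.43986 − 1.43316) / (0.00640 − (-0.06233)) = 1.43986 − (0.00004)/(0.06872) = 1.43924

1.439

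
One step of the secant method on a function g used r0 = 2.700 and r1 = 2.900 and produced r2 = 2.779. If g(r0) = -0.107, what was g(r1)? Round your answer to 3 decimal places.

0.164

The secant line through (2.700, -0.107) and (2.900, g(r1)) crosses zero at r2 = 2.779.
So (2.700, -0.107), (2.900, g(r1)), (2.779, 0) are collinear:
g(r1) = -0.107 · (2.900 − 2.779) / (2.700 − 2.779) = -0.107 · (0.12100)/(-0.07900) = 0.16389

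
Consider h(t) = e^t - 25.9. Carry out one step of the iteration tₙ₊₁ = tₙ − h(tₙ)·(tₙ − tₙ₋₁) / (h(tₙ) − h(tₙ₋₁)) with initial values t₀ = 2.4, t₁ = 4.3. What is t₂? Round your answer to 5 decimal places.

2.85098

h(2.4) = -14.8768236, h(4.3) = 47.7997937
t₂ = 4.3000000 − 47.7997937·(4.3000000 − 2.4000000) / (47.7997937 − (-14.8768236)) = 4.3000000 − (90.8196080)/(62.6766173) = 2.8509810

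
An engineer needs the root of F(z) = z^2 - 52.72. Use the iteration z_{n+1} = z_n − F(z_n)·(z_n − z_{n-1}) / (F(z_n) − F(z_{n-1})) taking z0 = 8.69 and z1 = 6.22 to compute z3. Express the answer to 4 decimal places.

F(8.69) = 22.796100, F(6.22) = -14.031600
z2 = 6.220000 − (-14.031600)·(6.220000 − 8.690000) / (-14.031600 − 22.796100) = 6.220000 − (34.658052)/(-36.827700) = 7.161087
F(7.161087) = -1.438840
z3 = 7.161087 − (-1.438840)·(7.161087 − 6.220000) / (-1.438840 − (-14.031600)) = 7.161087 − (-1.354073)/(12.592760) = 7.268614

7.2686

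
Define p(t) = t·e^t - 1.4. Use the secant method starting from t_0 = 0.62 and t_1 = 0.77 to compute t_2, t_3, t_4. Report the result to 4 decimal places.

0.6927, 0.6969, 0.6972

p(0.62) = -0.247465, p(0.77) = 0.263020
t_2 = 0.770000 − 0.263020·(0.770000 − 0.620000) / (0.263020 − (-0.247465)) = 0.770000 − (0.039453)/(0.510485) = 0.692715
p(0.692715) = -0.015170
t_3 = 0.692715 − (-0.015170)·(0.692715 − 0.770000) / (-0.015170 − 0.263020) = 0.692715 − (0.001172)/(-0.278190) = 0.696929
p(0.696929) = -0.000861
t_4 = 0.696929 − (-0.000861)·(0.696929 − 0.692715) / (-0.000861 − (-0.015170)) = 0.696929 − (-0.000004)/(0.014309) = 0.697182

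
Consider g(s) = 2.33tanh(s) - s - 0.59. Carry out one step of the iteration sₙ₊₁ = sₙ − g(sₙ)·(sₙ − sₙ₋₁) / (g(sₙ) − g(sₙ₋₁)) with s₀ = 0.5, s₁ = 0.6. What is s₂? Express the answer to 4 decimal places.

0.5178

g(0.5) = -0.013267, g(0.6) = 0.061325
s₂ = 0.600000 − 0.061325·(0.600000 − 0.500000) / (0.061325 − (-0.013267)) = 0.600000 − (0.006133)/(0.074593) = 0.517786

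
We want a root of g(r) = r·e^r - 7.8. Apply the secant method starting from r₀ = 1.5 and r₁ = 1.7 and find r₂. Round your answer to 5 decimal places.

1.58342

g(1.5) = -1.0774664, g(1.7) = 1.5057106
r₂ = 1.7000000 − 1.5057106·(1.7000000 − 1.5000000) / (1.5057106 − (-1.0774664)) = 1.7000000 − (0.3011421)/(2.5831770) = 1.5834218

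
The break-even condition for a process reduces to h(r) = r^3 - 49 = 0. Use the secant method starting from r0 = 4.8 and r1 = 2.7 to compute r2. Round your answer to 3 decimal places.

h(4.8) = 61.59200, h(2.7) = -29.31700
r2 = 2.70000 − (-29.31700)·(2.70000 − 4.80000) / (-29.31700 − 61.59200) = 2.70000 − (61.56570)/(-90.90900) = 3.37722

3.377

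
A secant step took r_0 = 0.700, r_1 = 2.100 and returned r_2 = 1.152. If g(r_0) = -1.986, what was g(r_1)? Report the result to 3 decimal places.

4.165

The secant line through (0.700, -1.986) and (2.100, g(r_1)) crosses zero at r_2 = 1.152.
So (0.700, -1.986), (2.100, g(r_1)), (1.152, 0) are collinear:
g(r_1) = -1.986 · (2.100 − 1.152) / (0.700 − 1.152) = -1.986 · (0.94800)/(-0.45200) = 4.16533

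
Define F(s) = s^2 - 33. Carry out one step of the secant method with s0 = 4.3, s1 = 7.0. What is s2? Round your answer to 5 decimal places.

F(4.3) = -14.5100000, F(7.0) = 16.0000000
s2 = 7.0000000 − 16.0000000·(7.0000000 − 4.3000000) / (16.0000000 − (-14.5100000)) = 7.0000000 − (43.2000000)/(30.5100000) = 5.5840708

5.58407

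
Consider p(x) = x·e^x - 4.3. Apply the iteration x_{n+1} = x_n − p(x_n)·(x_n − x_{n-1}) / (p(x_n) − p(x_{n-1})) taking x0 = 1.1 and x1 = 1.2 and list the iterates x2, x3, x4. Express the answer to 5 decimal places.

1.24648, 1.24180, 1.24194

p(1.1) = -0.9954174, p(1.2) = -0.3158597
x2 = 1.2000000 − (-0.3158597)·(1.2000000 − 1.1000000) / (-0.3158597 − (-0.9954174)) = 1.2000000 − (-0.0315860)/(0.6795577) = 1.2464802
p(1.2464802) = 0.0353568
x3 = 1.2464802 − 0.0353568·(1.2464802 − 1.2000000) / (0.0353568 − (-0.3158597)) = 1.2464802 − (0.0016434)/(0.3512165) = 1.2418010
p(1.2418010) = -0.0010800
x4 = 1.2418010 − (-0.0010800)·(1.2418010 − 1.2464802) / (-0.0010800 − 0.0353568) = 1.2418010 − (0.0000051)/(-0.0364368) = 1.2419397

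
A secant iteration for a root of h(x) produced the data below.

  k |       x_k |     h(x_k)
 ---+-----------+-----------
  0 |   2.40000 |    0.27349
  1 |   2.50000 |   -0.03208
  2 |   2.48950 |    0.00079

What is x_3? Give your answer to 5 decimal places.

2.48975

x_3 = 2.48950 − 0.00079·(2.48950 − 2.50000) / (0.00079 − (-0.03208))
   = 2.48950 − (-0.0000083)/(0.0328700) = 2.4897524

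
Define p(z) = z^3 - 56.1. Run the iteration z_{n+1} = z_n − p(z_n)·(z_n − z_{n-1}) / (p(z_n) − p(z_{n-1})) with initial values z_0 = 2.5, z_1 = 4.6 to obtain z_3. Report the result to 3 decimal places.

p(2.5) = -40.47500, p(4.6) = 41.23600
z_2 = 4.60000 − 41.23600·(4.60000 − 2.50000) / (41.23600 − (-40.47500)) = 4.60000 − (86.59560)/(81.71100) = 3.54022
p(3.54022) = -11.72983
z_3 = 3.54022 − (-11.72983)·(3.54022 − 4.60000) / (-11.72983 − 41.23600) = 3.54022 − (12.43102)/(-52.96583) = 3.77492

3.775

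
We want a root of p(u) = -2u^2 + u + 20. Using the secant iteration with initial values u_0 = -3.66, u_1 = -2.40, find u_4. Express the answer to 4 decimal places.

-2.9221

p(-3.66) = -10.451200, p(-2.40) = 6.080000
u_2 = -2.400000 − 6.080000·(-2.400000 − (-3.660000)) / (6.080000 − (-10.451200)) = -2.400000 − (7.660800)/(16.531200) = -2.863415
p(-2.863415) = 0.738299
u_3 = -2.863415 − 0.738299·(-2.863415 − (-2.400000)) / (0.738299 − 6.080000) = -2.863415 − (-0.342138)/(-5.341701) = -2.927465
p(-2.927465) = -0.067569
u_4 = -2.927465 − (-0.067569)·(-2.927465 − (-2.863415)) / (-0.067569 − 0.738299) = -2.927465 − (0.004328)/(-0.805867) = -2.922095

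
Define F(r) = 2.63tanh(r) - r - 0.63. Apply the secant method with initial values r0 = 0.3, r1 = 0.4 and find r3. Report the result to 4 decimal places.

0.4250

F(0.3) = -0.163848, F(0.4) = -0.030734
r2 = 0.400000 − (-0.030734)·(0.400000 − 0.300000) / (-0.030734 − (-0.163848)) = 0.400000 − (-0.003073)/(0.133114) = 0.423089
F(0.423089) = -0.002327
r3 = 0.423089 − (-0.002327)·(0.423089 − 0.400000) / (-0.002327 − (-0.030734)) = 0.423089 − (-0.000054)/(0.028408) = 0.424980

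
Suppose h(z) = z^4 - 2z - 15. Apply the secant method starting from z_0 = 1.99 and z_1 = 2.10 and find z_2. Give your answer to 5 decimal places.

2.09230

h(1.99) = -3.2976080, h(2.10) = 0.2481000
z_2 = 2.1000000 − 0.2481000·(2.1000000 − 1.9900000) / (0.2481000 − (-3.2976080)) = 2.1000000 − (0.0272910)/(3.5457080) = 2.0923031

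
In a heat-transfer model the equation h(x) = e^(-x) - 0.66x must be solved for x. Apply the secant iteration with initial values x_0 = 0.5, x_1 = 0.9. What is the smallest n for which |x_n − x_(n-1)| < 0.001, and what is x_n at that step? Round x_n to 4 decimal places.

h(0.5) = 0.276531, h(0.9) = -0.187430
x_2 = 0.900000 − (-0.187430)·(0.400000)/(-0.463961) = 0.738409;  |Δ| = 0.161591
h(0.738409) = -0.009476
x_3 = 0.738409 − (-0.009476)·(-0.161591)/(0.177955) = 0.729804;  |Δ| = 0.008604
h(0.729804) = 0.000333
x_4 = 0.729804 − 0.000333·(-0.008604)/(0.009809) = 0.730096;  |Δ| = 0.000292
|x_4 − x_3| = 0.000292 < 0.001

n = 4, x_n = 0.7301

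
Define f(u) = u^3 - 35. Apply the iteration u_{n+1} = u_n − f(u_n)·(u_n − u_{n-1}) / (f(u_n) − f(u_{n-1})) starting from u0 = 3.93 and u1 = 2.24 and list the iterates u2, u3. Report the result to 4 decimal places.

3.0519, 3.3625

f(3.93) = 25.698457, f(2.24) = -23.760576
u2 = 2.240000 − (-23.760576)·(2.240000 − 3.930000) / (-23.760576 − 25.698457) = 2.240000 − (40.155373)/(-49.459033) = 3.051892
f(3.051892) = -6.574552
u3 = 3.051892 − (-6.574552)·(3.051892 − 2.240000) / (-6.574552 − (-23.760576)) = 3.051892 − (-5.337824)/(17.186024) = 3.362483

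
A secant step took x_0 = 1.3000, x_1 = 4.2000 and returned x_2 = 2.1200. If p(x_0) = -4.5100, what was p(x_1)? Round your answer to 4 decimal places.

11.4400

The secant line through (1.3000, -4.5100) and (4.2000, p(x_1)) crosses zero at x_2 = 2.1200.
So (1.3000, -4.5100), (4.2000, p(x_1)), (2.1200, 0) are collinear:
p(x_1) = -4.5100 · (4.2000 − 2.1200) / (1.3000 − 2.1200) = -4.5100 · (2.080000)/(-0.820000) = 11.440000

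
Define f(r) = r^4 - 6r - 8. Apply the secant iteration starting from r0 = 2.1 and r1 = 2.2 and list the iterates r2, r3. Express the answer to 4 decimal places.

f(2.1) = -1.151900, f(2.2) = 2.225600
r2 = 2.200000 − 2.225600·(2.200000 − 2.100000) / (2.225600 − (-1.151900)) = 2.200000 − (0.222560)/(3.377500) = 2.134105
f(2.134105) = -0.062029
r3 = 2.134105 − (-0.062029)·(2.134105 − 2.200000) / (-0.062029 − 2.225600) = 2.134105 − (0.004087)/(-2.287629) = 2.135892

2.1341, 2.1359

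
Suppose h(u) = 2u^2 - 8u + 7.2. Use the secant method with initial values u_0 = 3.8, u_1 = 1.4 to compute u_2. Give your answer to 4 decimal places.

1.4333

h(3.8) = 5.680000, h(1.4) = -0.080000
u_2 = 1.400000 − (-0.080000)·(1.400000 − 3.800000) / (-0.080000 − 5.680000) = 1.400000 − (0.192000)/(-5.760000) = 1.433333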